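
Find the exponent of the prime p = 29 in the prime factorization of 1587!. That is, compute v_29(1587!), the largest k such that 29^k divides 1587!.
v_29(1587!) = 55

Legendre's formula: v_p(n!) = Σ_{k ≥ 1} ⌊n / p^k⌋. For p = 29, n = 1587, the terms are:
  ⌊1587/29^1⌋ = ⌊1587/29⌋ = 54
  ⌊1587/29^2⌋ = ⌊1587/841⌋ = 1
(the next term ⌊1587/29^3⌋ = 0, terminating the sum). Summing: v_29(1587!) = 54 + 1 = 55.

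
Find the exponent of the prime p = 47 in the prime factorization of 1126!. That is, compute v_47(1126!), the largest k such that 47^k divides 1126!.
v_47(1126!) = 23

Legendre's formula: v_p(n!) = Σ_{k ≥ 1} ⌊n / p^k⌋. For p = 47, n = 1126, the terms are:
  ⌊1126/47^1⌋ = ⌊1126/47⌋ = 23
(the next term ⌊1126/47^2⌋ = 0, terminating the sum). Summing: v_47(1126!) = 23 = 23.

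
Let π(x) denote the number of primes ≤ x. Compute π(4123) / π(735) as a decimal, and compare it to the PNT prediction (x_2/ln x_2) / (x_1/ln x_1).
π(4123)/π(735) = 566/130 ≈ 4.3538;  PNT prediction ≈ 4.4475.

π(735) = 130 and π(4123) = 566, so π(4123)/π(735) ≈ 4.3538. The PNT-predicted ratio is (4123/ln(4123)) / (735/ln(735)) ≈ 4.4475. The two agree to within a few percent, as expected.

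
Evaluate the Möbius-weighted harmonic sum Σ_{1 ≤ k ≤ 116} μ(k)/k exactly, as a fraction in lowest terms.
Σ μ(k)/k = -11695632086357284237991577642263648122717789/451572209148822968402074375593480892761066957

Values of μ(k) for 1 ≤ k ≤ 116: μ(1) = 1, μ(2) = -1, μ(3) = -1, μ(5) = -1, μ(6) = 1, μ(7) = -1, μ(10) = 1, μ(11) = -1, μ(13) = -1, μ(14) = 1, μ(15) = 1, μ(17) = -1, μ(19) = -1, μ(21) = 1, μ(22) = 1, μ(23) = -1, μ(26) = 1, μ(29) = -1, μ(30) = -1, μ(31) = -1, μ(33) = 1, μ(34) = 1, μ(35) = 1, μ(37) = -1, μ(38) = 1, μ(39) = 1, μ(41) = -1, μ(42) = -1, μ(43) = -1, μ(46) = 1, μ(47) = -1, μ(51) = 1, μ(53) = -1, μ(55) = 1, μ(57) = 1, μ(58) = 1, μ(59) = -1, μ(61) = -1, μ(62) = 1, μ(65) = 1, μ(66) = -1, μ(67) = -1, μ(69) = 1, μ(70) = -1, μ(71) = -1, μ(73) = -1, μ(74) = 1, μ(77) = 1, μ(78) = -1, μ(79) = -1, μ(82) = 1, μ(83) = -1, μ(85) = 1, μ(86) = 1, μ(87) = 1, μ(89) = -1, μ(91) = 1, μ(93) = 1, μ(94) = 1, μ(95) = 1, μ(97) = -1, μ(101) = -1, μ(102) = -1, μ(103) = -1, μ(105) = -1, μ(106) = 1, μ(107) = -1, μ(109) = -1, μ(110) = -1, μ(111) = 1, μ(113) = -1, μ(114) = -1, μ(115) = 1, with μ = 0 on non-squarefree integers. Summing μ(k)/k for k where μ(k) ≠ 0 gives -11695632086357284237991577642263648122717789/451572209148822968402074375593480892761066957 ≈ -0.0259. (PNT ⟺ this sum → 0 as n → ∞.)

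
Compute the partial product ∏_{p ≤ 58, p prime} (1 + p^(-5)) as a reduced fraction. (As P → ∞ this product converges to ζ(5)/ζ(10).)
∏ = 32347597211284988160480267437380591091977322089812731895007080802055947812864/31226639806314720763085693561071542877365250131832357293968847568717289128655

The primes p ≤ 58 are [2, 3, 5, 7, 11, 13, 17, 19, 23, 29, 31, 37, 41, 43, 47, 53]. For each, (1 + 1/p^5) = (p^5 + 1)/p^5. Multiplying these fractions over p ∈ [2, 3, 5, 7, 11, 13, 17, 19, 23, 29, 31, 37, 41, 43, 47, 53] gives 32347597211284988160480267437380591091977322089812731895007080802055947812864/31226639806314720763085693561071542877365250131832357293968847568717289128655. (In the limit P → ∞ this tends to ζ(5)/ζ(10).)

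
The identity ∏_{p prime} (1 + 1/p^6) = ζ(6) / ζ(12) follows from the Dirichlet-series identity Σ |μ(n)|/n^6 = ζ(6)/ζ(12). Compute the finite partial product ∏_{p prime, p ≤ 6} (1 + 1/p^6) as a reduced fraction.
∏ = 7414537/7290000

The primes p ≤ 6 are [2, 3, 5]. For each, (1 + 1/p^6) = (p^6 + 1)/p^6. Multiplying these fractions over p ∈ [2, 3, 5] gives 7414537/7290000. (In the limit P → ∞ this tends to ζ(6)/ζ(12).)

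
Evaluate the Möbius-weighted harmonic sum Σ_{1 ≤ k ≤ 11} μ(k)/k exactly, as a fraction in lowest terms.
Σ μ(k)/k = -1/2310

Values of μ(k) for 1 ≤ k ≤ 11: μ(1) = 1, μ(2) = -1, μ(3) = -1, μ(5) = -1, μ(6) = 1, μ(7) = -1, μ(10) = 1, μ(11) = -1, with μ = 0 on non-squarefree integers. Summing μ(k)/k for k where μ(k) ≠ 0 gives -1/2310 ≈ -0.0004. (PNT ⟺ this sum → 0 as n → ∞.)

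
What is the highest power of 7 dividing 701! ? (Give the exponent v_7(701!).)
v_7(701!) = 116

Legendre's formula: v_p(n!) = Σ_{k ≥ 1} ⌊n / p^k⌋. For p = 7, n = 701, the terms are:
  ⌊701/7^1⌋ = ⌊701/7⌋ = 100
  ⌊701/7^2⌋ = ⌊701/49⌋ = 14
  ⌊701/7^3⌋ = ⌊701/343⌋ = 2
(the next term ⌊701/7^4⌋ = 0, terminating the sum). Summing: v_7(701!) = 100 + 14 + 2 = 116.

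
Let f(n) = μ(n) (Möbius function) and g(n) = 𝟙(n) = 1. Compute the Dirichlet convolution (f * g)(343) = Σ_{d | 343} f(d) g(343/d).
(μ * 𝟙)(343) = 0

Divisors of 343: [1, 7, 49, 343]. For each d | 343:
  d = 1: μ(1) · 𝟙(343/1) = 1 · 1 = 1
  d = 7: μ(7) · 𝟙(343/7) = -1 · 1 = -1
  d = 49: μ(49) · 𝟙(343/49) = 0 · 1 = 0
  d = 343: μ(343) · 𝟙(343/343) = 0 · 1 = 0
Summing: (μ * 𝟙)(343) = 1 + -1 + 0 + 0 = 0.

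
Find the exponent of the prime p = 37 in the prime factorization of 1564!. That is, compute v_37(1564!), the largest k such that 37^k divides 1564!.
v_37(1564!) = 43

Legendre's formula: v_p(n!) = Σ_{k ≥ 1} ⌊n / p^k⌋. For p = 37, n = 1564, the terms are:
  ⌊1564/37^1⌋ = ⌊1564/37⌋ = 42
  ⌊1564/37^2⌋ = ⌊1564/1369⌋ = 1
(the next term ⌊1564/37^3⌋ = 0, terminating the sum). Summing: v_37(1564!) = 42 + 1 = 43.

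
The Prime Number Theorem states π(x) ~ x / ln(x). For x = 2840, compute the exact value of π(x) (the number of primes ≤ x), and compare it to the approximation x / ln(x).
π(2840) = 412;  x/ln(x) ≈ 357.16;  relative error ≈ 13.31%.

Directly count primes up to 2840: π(2840) = 412. The PNT approximation gives 2840/ln(2840) ≈ 2840/7.95156 ≈ 357.16. Relative error (π(x) − x/ln(x)) / π(x) ≈ 13.31%; the approximation is known to undercount slightly (Li(x) is a better estimate).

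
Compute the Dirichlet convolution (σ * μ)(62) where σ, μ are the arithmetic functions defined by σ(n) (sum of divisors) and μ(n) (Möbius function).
(σ * μ)(62) = 62

Divisors of 62: [1, 2, 31, 62]. For each d | 62:
  d = 1: σ(1) · μ(62/1) = 1 · 1 = 1
  d = 2: σ(2) · μ(62/2) = 3 · -1 = -3
  d = 31: σ(31) · μ(62/31) = 32 · -1 = -32
  d = 62: σ(62) · μ(62/62) = 96 · 1 = 96
Summing: (σ * μ)(62) = 1 + -3 + -32 + 96 = 62.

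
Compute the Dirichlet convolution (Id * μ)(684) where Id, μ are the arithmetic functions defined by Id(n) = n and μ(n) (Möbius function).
(Id * μ)(684) = 216

Divisors of 684: [1, 2, 3, 4, 6, 9, 12, 18, 19, 36, 38, 57, 76, 114, 171, 228, 342, 684]. For each d | 684:
  d = 1: Id(1) · μ(684/1) = 1 · 0 = 0
  d = 2: Id(2) · μ(684/2) = 2 · 0 = 0
  d = 3: Id(3) · μ(684/3) = 3 · 0 = 0
  d = 4: Id(4) · μ(684/4) = 4 · 0 = 0
  d = 6: Id(6) · μ(684/6) = 6 · -1 = -6
  d = 9: Id(9) · μ(684/9) = 9 · 0 = 0
  d = 12: Id(12) · μ(684/12) = 12 · 1 = 12
  d = 18: Id(18) · μ(684/18) = 18 · 1 = 18
  d = 19: Id(19) · μ(684/19) = 19 · 0 = 0
  d = 36: Id(36) · μ(684/36) = 36 · -1 = -36
  d = 38: Id(38) · μ(684/38) = 38 · 0 = 0
  d = 57: Id(57) · μ(684/57) = 57 · 0 = 0
  d = 76: Id(76) · μ(684/76) = 76 · 0 = 0
  d = 114: Id(114) · μ(684/114) = 114 · 1 = 114
  d = 171: Id(171) · μ(684/171) = 171 · 0 = 0
  d = 228: Id(228) · μ(684/228) = 228 · -1 = -228
  d = 342: Id(342) · μ(684/342) = 342 · -1 = -342
  d = 684: Id(684) · μ(684/684) = 684 · 1 = 684
Summing: (Id * μ)(684) = 0 + 0 + 0 + 0 + -6 + 0 + 12 + 18 + 0 + -36 + 0 + 0 + 0 + 114 + 0 + -228 + -342 + 684 = 216.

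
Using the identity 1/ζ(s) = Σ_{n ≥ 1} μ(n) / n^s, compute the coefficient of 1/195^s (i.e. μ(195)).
μ(195) = -1

Factor n = 195 = 3 · 5 · 13. μ(n) = 0 if any exponent ≥ 2 (not squarefree); otherwise μ(n) = (−1)^{ω(n)} where ω(n) is the number of distinct prime factors. Applying: μ(195) = -1.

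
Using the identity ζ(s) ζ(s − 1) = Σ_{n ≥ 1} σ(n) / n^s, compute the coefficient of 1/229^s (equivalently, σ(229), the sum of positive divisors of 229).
σ(229) = 230

In the product (Σ m^0/m^s)(Σ k / k^s) = Σ (Σ_{d | n} d) / n^s, the coefficient of 1/n^s is σ(n) = Σ_{d | n} d. For n = 229, divisors are [1, 229]; summing: σ(229) = 230.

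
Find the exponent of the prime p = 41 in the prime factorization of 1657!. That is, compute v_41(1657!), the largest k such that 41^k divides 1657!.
v_41(1657!) = 40

Legendre's formula: v_p(n!) = Σ_{k ≥ 1} ⌊n / p^k⌋. For p = 41, n = 1657, the terms are:
  ⌊1657/41^1⌋ = ⌊1657/41⌋ = 40
(the next term ⌊1657/41^2⌋ = 0, terminating the sum). Summing: v_41(1657!) = 40 = 40.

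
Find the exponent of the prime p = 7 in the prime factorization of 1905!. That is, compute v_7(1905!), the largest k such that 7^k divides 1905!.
v_7(1905!) = 315

Legendre's formula: v_p(n!) = Σ_{k ≥ 1} ⌊n / p^k⌋. For p = 7, n = 1905, the terms are:
  ⌊1905/7^1⌋ = ⌊1905/7⌋ = 272
  ⌊1905/7^2⌋ = ⌊1905/49⌋ = 38
  ⌊1905/7^3⌋ = ⌊1905/343⌋ = 5
(the next term ⌊1905/7^4⌋ = 0, terminating the sum). Summing: v_7(1905!) = 272 + 38 + 5 = 315.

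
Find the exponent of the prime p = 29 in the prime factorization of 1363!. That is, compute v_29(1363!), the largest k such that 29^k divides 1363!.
v_29(1363!) = 48

Legendre's formula: v_p(n!) = Σ_{k ≥ 1} ⌊n / p^k⌋. For p = 29, n = 1363, the terms are:
  ⌊1363/29^1⌋ = ⌊1363/29⌋ = 47
  ⌊1363/29^2⌋ = ⌊1363/841⌋ = 1
(the next term ⌊1363/29^3⌋ = 0, terminating the sum). Summing: v_29(1363!) = 47 + 1 = 48.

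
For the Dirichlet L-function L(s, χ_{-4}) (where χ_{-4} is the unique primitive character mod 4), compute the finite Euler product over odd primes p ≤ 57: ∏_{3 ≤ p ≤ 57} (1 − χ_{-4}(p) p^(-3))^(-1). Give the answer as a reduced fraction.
∏ = 825131832927904152751703886265311831503045/851571808026684219819301170519057245405184

The odd primes p ≤ 57 are [3, 5, 7, 11, 13, 17, 19, 23, 29, 31, 37, 41, 43, 47, 53]. For each, χ(p) = 1 if p ≡ 1 mod 4, χ(p) = −1 if p ≡ 3 mod 4. Taking (1 − χ(p)/p^3)^(-1) = p^3/(p^3 − χ(p)): (1 − (-1)/3^3)^(-1) · (1 − (1)/5^3)^(-1) · (1 − (-1)/7^3)^(-1) · (1 − (-1)/11^3)^(-1) · (1 − (1)/13^3)^(-1) · (1 − (1)/17^3)^(-1) · (1 − (-1)/19^3)^(-1) · (1 − (-1)/23^3)^(-1) · (1 − (1)/29^3)^(-1) · (1 − (-1)/31^3)^(-1) · (1 − (1)/37^3)^(-1) · (1 − (1)/41^3)^(-1) · (1 − (-1)/43^3)^(-1) · (1 − (-1)/47^3)^(-1) · (1 − (1)/53^3)^(-1) = 825131832927904152751703886265311831503045/851571808026684219819301170519057245405184.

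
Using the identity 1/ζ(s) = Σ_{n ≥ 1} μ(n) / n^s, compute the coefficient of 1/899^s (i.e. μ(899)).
μ(899) = 1

Factor n = 899 = 29 · 31. μ(n) = 0 if any exponent ≥ 2 (not squarefree); otherwise μ(n) = (−1)^{ω(n)} where ω(n) is the number of distinct prime factors. Applying: μ(899) = 1.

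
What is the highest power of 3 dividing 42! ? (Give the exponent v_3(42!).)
v_3(42!) = 19

Legendre's formula: v_p(n!) = Σ_{k ≥ 1} ⌊n / p^k⌋. For p = 3, n = 42, the terms are:
  ⌊42/3^1⌋ = ⌊42/3⌋ = 14
  ⌊42/3^2⌋ = ⌊42/9⌋ = 4
  ⌊42/3^3⌋ = ⌊42/27⌋ = 1
(the next term ⌊42/3^4⌋ = 0, terminating the sum). Summing: v_3(42!) = 14 + 4 + 1 = 19.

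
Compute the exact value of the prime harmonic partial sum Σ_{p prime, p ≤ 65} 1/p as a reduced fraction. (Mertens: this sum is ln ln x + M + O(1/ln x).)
Σ 1/p = 201015517717077830328949/117288381359406970983270

π(65) = 18, so the primes ≤ 65 are [2, 3, 5, 7, 11, 13, 17, 19, 23, 29, 31, 37, 41, 43, 47, 53, 59, 61]. Summing 1/p over these primes: 201015517717077830328949/117288381359406970983270 ≈ 1.7139. Mertens estimate ln ln(65) + 0.2615 ≈ 1.6905.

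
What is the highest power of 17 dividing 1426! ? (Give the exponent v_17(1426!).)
v_17(1426!) = 87

Legendre's formula: v_p(n!) = Σ_{k ≥ 1} ⌊n / p^k⌋. For p = 17, n = 1426, the terms are:
  ⌊1426/17^1⌋ = ⌊1426/17⌋ = 83
  ⌊1426/17^2⌋ = ⌊1426/289⌋ = 4
(the next term ⌊1426/17^3⌋ = 0, terminating the sum). Summing: v_17(1426!) = 83 + 4 = 87.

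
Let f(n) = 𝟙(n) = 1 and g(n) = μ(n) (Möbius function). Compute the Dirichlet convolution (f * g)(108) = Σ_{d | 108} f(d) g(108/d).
(𝟙 * μ)(108) = 0

Divisors of 108: [1, 2, 3, 4, 6, 9, 12, 18, 27, 36, 54, 108]. For each d | 108:
  d = 1: 𝟙(1) · μ(108/1) = 1 · 0 = 0
  d = 2: 𝟙(2) · μ(108/2) = 1 · 0 = 0
  d = 3: 𝟙(3) · μ(108/3) = 1 · 0 = 0
  d = 4: 𝟙(4) · μ(108/4) = 1 · 0 = 0
  d = 6: 𝟙(6) · μ(108/6) = 1 · 0 = 0
  d = 9: 𝟙(9) · μ(108/9) = 1 · 0 = 0
  d = 12: 𝟙(12) · μ(108/12) = 1 · 0 = 0
  d = 18: 𝟙(18) · μ(108/18) = 1 · 1 = 1
  d = 27: 𝟙(27) · μ(108/27) = 1 · 0 = 0
  d = 36: 𝟙(36) · μ(108/36) = 1 · -1 = -1
  d = 54: 𝟙(54) · μ(108/54) = 1 · -1 = -1
  d = 108: 𝟙(108) · μ(108/108) = 1 · 1 = 1
Summing: (𝟙 * μ)(108) = 0 + 0 + 0 + 0 + 0 + 0 + 0 + 1 + 0 + -1 + -1 + 1 = 0.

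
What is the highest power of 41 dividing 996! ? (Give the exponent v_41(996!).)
v_41(996!) = 24

Legendre's formula: v_p(n!) = Σ_{k ≥ 1} ⌊n / p^k⌋. For p = 41, n = 996, the terms are:
  ⌊996/41^1⌋ = ⌊996/41⌋ = 24
(the next term ⌊996/41^2⌋ = 0, terminating the sum). Summing: v_41(996!) = 24 = 24.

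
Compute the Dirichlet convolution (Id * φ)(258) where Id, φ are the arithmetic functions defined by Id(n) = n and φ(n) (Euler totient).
(Id * φ)(258) = 1275

Divisors of 258: [1, 2, 3, 6, 43, 86, 129, 258]. For each d | 258:
  d = 1: Id(1) · φ(258/1) = 1 · 84 = 84
  d = 2: Id(2) · φ(258/2) = 2 · 84 = 168
  d = 3: Id(3) · φ(258/3) = 3 · 42 = 126
  d = 6: Id(6) · φ(258/6) = 6 · 42 = 252
  d = 43: Id(43) · φ(258/43) = 43 · 2 = 86
  d = 86: Id(86) · φ(258/86) = 86 · 2 = 172
  d = 129: Id(129) · φ(258/129) = 129 · 1 = 129
  d = 258: Id(258) · φ(258/258) = 258 · 1 = 258
Summing: (Id * φ)(258) = 84 + 168 + 126 + 252 + 86 + 172 + 129 + 258 = 1275.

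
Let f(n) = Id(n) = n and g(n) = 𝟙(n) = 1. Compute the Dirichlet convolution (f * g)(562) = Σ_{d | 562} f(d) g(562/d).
(Id * 𝟙)(562) = 846

Divisors of 562: [1, 2, 281, 562]. For each d | 562:
  d = 1: Id(1) · 𝟙(562/1) = 1 · 1 = 1
  d = 2: Id(2) · 𝟙(562/2) = 2 · 1 = 2
  d = 281: Id(281) · 𝟙(562/281) = 281 · 1 = 281
  d = 562: Id(562) · 𝟙(562/562) = 562 · 1 = 562
Summing: (Id * 𝟙)(562) = 1 + 2 + 281 + 562 = 846.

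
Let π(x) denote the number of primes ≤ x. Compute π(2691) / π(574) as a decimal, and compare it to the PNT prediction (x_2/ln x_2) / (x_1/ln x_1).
π(2691)/π(574) = 391/105 ≈ 3.7238;  PNT prediction ≈ 3.7710.

π(574) = 105 and π(2691) = 391, so π(2691)/π(574) ≈ 3.7238. The PNT-predicted ratio is (2691/ln(2691)) / (574/ln(574)) ≈ 3.7710. The two agree to within a few percent, as expected.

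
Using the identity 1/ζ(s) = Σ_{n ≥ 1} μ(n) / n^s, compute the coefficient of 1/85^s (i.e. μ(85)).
μ(85) = 1

Factor n = 85 = 5 · 17. μ(n) = 0 if any exponent ≥ 2 (not squarefree); otherwise μ(n) = (−1)^{ω(n)} where ω(n) is the number of distinct prime factors. Applying: μ(85) = 1.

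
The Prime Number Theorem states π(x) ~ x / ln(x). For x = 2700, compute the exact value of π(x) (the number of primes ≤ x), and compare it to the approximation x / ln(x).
π(2700) = 393;  x/ln(x) ≈ 341.73;  relative error ≈ 13.05%.

Directly count primes up to 2700: π(2700) = 393. The PNT approximation gives 2700/ln(2700) ≈ 2700/7.90101 ≈ 341.73. Relative error (π(x) − x/ln(x)) / π(x) ≈ 13.05%; the approximation is known to undercount slightly (Li(x) is a better estimate).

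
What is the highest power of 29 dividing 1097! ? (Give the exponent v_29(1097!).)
v_29(1097!) = 38

Legendre's formula: v_p(n!) = Σ_{k ≥ 1} ⌊n / p^k⌋. For p = 29, n = 1097, the terms are:
  ⌊1097/29^1⌋ = ⌊1097/29⌋ = 37
  ⌊1097/29^2⌋ = ⌊1097/841⌋ = 1
(the next term ⌊1097/29^3⌋ = 0, terminating the sum). Summing: v_29(1097!) = 37 + 1 = 38.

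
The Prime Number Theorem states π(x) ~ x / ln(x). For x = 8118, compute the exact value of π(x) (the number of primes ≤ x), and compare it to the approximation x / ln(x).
π(8118) = 1021;  x/ln(x) ≈ 901.82;  relative error ≈ 11.67%.

Directly count primes up to 8118: π(8118) = 1021. The PNT approximation gives 8118/ln(8118) ≈ 8118/9.00184 ≈ 901.82. Relative error (π(x) − x/ln(x)) / π(x) ≈ 11.67%; the approximation is known to undercount slightly (Li(x) is a better estimate).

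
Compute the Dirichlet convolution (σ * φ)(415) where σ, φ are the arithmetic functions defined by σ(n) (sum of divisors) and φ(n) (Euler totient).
(σ * φ)(415) = 1660

Divisors of 415: [1, 5, 83, 415]. For each d | 415:
  d = 1: σ(1) · φ(415/1) = 1 · 328 = 328
  d = 5: σ(5) · φ(415/5) = 6 · 82 = 492
  d = 83: σ(83) · φ(415/83) = 84 · 4 = 336
  d = 415: σ(415) · φ(415/415) = 504 · 1 = 504
Summing: (σ * φ)(415) = 328 + 492 + 336 + 504 = 1660.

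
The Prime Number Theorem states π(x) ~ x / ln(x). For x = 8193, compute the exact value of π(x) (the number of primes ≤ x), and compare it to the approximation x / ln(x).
π(8193) = 1028;  x/ln(x) ≈ 909.22;  relative error ≈ 11.55%.

Directly count primes up to 8193: π(8193) = 1028. The PNT approximation gives 8193/ln(8193) ≈ 8193/9.01104 ≈ 909.22. Relative error (π(x) − x/ln(x)) / π(x) ≈ 11.55%; the approximation is known to undercount slightly (Li(x) is a better estimate).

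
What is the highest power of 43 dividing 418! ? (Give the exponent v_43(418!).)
v_43(418!) = 9

Legendre's formula: v_p(n!) = Σ_{k ≥ 1} ⌊n / p^k⌋. For p = 43, n = 418, the terms are:
  ⌊418/43^1⌋ = ⌊418/43⌋ = 9
(the next term ⌊418/43^2⌋ = 0, terminating the sum). Summing: v_43(418!) = 9 = 9.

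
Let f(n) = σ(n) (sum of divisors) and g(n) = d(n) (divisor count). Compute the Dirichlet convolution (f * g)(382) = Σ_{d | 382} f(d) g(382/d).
(σ * d)(382) = 970

Divisors of 382: [1, 2, 191, 382]. For each d | 382:
  d = 1: σ(1) · d(382/1) = 1 · 4 = 4
  d = 2: σ(2) · d(382/2) = 3 · 2 = 6
  d = 191: σ(191) · d(382/191) = 192 · 2 = 384
  d = 382: σ(382) · d(382/382) = 576 · 1 = 576
Summing: (σ * d)(382) = 4 + 6 + 384 + 576 = 970.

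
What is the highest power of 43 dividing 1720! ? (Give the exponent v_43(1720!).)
v_43(1720!) = 40

Legendre's formula: v_p(n!) = Σ_{k ≥ 1} ⌊n / p^k⌋. For p = 43, n = 1720, the terms are:
  ⌊1720/43^1⌋ = ⌊1720/43⌋ = 40
(the next term ⌊1720/43^2⌋ = 0, terminating the sum). Summing: v_43(1720!) = 40 = 40.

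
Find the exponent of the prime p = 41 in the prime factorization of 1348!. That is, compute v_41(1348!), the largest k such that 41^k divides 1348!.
v_41(1348!) = 32

Legendre's formula: v_p(n!) = Σ_{k ≥ 1} ⌊n / p^k⌋. For p = 41, n = 1348, the terms are:
  ⌊1348/41^1⌋ = ⌊1348/41⌋ = 32
(the next term ⌊1348/41^2⌋ = 0, terminating the sum). Summing: v_41(1348!) = 32 = 32.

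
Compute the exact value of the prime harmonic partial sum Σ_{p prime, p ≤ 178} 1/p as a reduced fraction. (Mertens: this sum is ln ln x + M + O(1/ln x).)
Σ 1/p = 319420215161551700804173656907103406301944826032199624513259054823197/166589903787325219380851695350896256250980509594874862046961683989710

π(178) = 40, so the primes ≤ 178 are [2, 3, 5, 7, 11, 13, 17, 19, 23, 29, 31, 37, 41, 43, 47, 53, 59, 61, 67, 71, 73, 79, 83, 89, 97, 101, 103, 107, 109, 113, 127, 131, 137, 139, 149, 151, 157, 163, 167, 173]. Summing 1/p over these primes: 319420215161551700804173656907103406301944826032199624513259054823197/166589903787325219380851695350896256250980509594874862046961683989710 ≈ 1.9174. Mertens estimate ln ln(178) + 0.2615 ≈ 1.9066.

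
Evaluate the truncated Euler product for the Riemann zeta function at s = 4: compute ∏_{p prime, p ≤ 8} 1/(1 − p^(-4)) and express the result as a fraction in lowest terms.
∏ = 7203/6656

The primes p ≤ 8 are [2, 3, 5, 7]. For each prime, (1 − 1/p^4)^(-1) = p^4 / (p^4 − 1). The product is (1 − 1/2^4)^(-1), (1 − 1/3^4)^(-1), (1 − 1/5^4)^(-1), (1 − 1/7^4)^(-1) = ∏ p^4 / (p^4 − 1) = 7203/6656.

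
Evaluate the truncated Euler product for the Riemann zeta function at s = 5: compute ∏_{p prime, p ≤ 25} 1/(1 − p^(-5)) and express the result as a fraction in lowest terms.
∏ = 582482264223124461788463317320875/561738592476112179351889397970176

The primes p ≤ 25 are [2, 3, 5, 7, 11, 13, 17, 19, 23]. For each prime, (1 − 1/p^5)^(-1) = p^5 / (p^5 − 1). The product is (1 − 1/2^5)^(-1), (1 − 1/3^5)^(-1), (1 − 1/5^5)^(-1), (1 − 1/7^5)^(-1), (1 − 1/11^5)^(-1), (1 − 1/13^5)^(-1), (1 − 1/17^5)^(-1), (1 − 1/19^5)^(-1), (1 − 1/23^5)^(-1) = ∏ p^5 / (p^5 − 1) = 582482264223124461788463317320875/561738592476112179351889397970176.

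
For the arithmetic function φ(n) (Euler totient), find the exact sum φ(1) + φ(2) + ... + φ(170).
Σ_{n ≤ 170} φ(n) = 8830

Compute φ(n) for each 1 ≤ n ≤ 170: φ(1) = 1, φ(2) = 1, φ(3) = 2, φ(4) = 2, φ(5) = 4, φ(6) = 2, φ(7) = 6, φ(8) = 4, φ(9) = 6, φ(10) = 4, φ(11) = 10, φ(12) = 4, φ(13) = 12, φ(14) = 6, φ(15) = 8, φ(16) = 8, φ(17) = 16, φ(18) = 6, φ(19) = 18, φ(20) = 8, φ(21) = 12, φ(22) = 10, φ(23) = 22, φ(24) = 8, φ(25) = 20, φ(26) = 12, φ(27) = 18, φ(28) = 12, φ(29) = 28, φ(30) = 8, φ(31) = 30, φ(32) = 16, φ(33) = 20, φ(34) = 16, φ(35) = 24, φ(36) = 12, φ(37) = 36, φ(38) = 18, φ(39) = 24, φ(40) = 16, φ(41) = 40, φ(42) = 12, φ(43) = 42, φ(44) = 20, φ(45) = 24, φ(46) = 22, φ(47) = 46, φ(48) = 16, φ(49) = 42, φ(50) = 20, φ(51) = 32, φ(52) = 24, φ(53) = 52, φ(54) = 18, φ(55) = 40, φ(56) = 24, φ(57) = 36, φ(58) = 28, φ(59) = 58, φ(60) = 16, φ(61) = 60, φ(62) = 30, φ(63) = 36, φ(64) = 32, φ(65) = 48, φ(66) = 20, φ(67) = 66, φ(68) = 32, φ(69) = 44, φ(70) = 24, φ(71) = 70, φ(72) = 24, φ(73) = 72, φ(74) = 36, φ(75) = 40, φ(76) = 36, φ(77) = 60, φ(78) = 24, φ(79) = 78, φ(80) = 32, φ(81) = 54, φ(82) = 40, φ(83) = 82, φ(84) = 24, φ(85) = 64, φ(86) = 42, φ(87) = 56, φ(88) = 40, φ(89) = 88, φ(90) = 24, φ(91) = 72, φ(92) = 44, φ(93) = 60, φ(94) = 46, φ(95) = 72, φ(96) = 32, φ(97) = 96, φ(98) = 42, φ(99) = 60, φ(100) = 40, φ(101) = 100, φ(102) = 32, φ(103) = 102, φ(104) = 48, φ(105) = 48, φ(106) = 52, φ(107) = 106, φ(108) = 36, φ(109) = 108, φ(110) = 40, φ(111) = 72, φ(112) = 48, φ(113) = 112, φ(114) = 36, φ(115) = 88, φ(116) = 56, φ(117) = 72, φ(118) = 58, φ(119) = 96, φ(120) = 32, φ(121) = 110, φ(122) = 60, φ(123) = 80, φ(124) = 60, φ(125) = 100, φ(126) = 36, φ(127) = 126, φ(128) = 64, φ(129) = 84, φ(130) = 48, φ(131) = 130, φ(132) = 40, φ(133) = 108, φ(134) = 66, φ(135) = 72, φ(136) = 64, φ(137) = 136, φ(138) = 44, φ(139) = 138, φ(140) = 48, φ(141) = 92, φ(142) = 70, φ(143) = 120, φ(144) = 48, φ(145) = 112, φ(146) = 72, φ(147) = 84, φ(148) = 72, φ(149) = 148, φ(150) = 40, φ(151) = 150, φ(152) = 72, φ(153) = 96, φ(154) = 60, φ(155) = 120, φ(156) = 48, φ(157) = 156, φ(158) = 78, φ(159) = 104, φ(160) = 64, φ(161) = 132, φ(162) = 54, φ(163) = 162, φ(164) = 80, φ(165) = 80, φ(166) = 82, φ(167) = 166, φ(168) = 48, φ(169) = 156, φ(170) = 64. Summing all 170 values: 8830. (Average order: Σ_{n ≤ x} φ(n) ~ (3/π²) x². For x = 170, (3/π²)·170² ≈ 8784.55.)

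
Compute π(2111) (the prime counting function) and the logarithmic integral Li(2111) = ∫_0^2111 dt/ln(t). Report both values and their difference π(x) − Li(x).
π(2111) = 318;  Li(2111) ≈ 329.36;  π(x) − Li(x) ≈ -11.36.

Direct count of primes ≤ 2111 gives π(2111) = 318. Numerical evaluation of the logarithmic integral gives Li(2111) ≈ 329.36. The difference π(x) − Li(x) ≈ -11.36 is typically negative for small/moderate x (Li(x) overestimates), though Littlewood's theorem shows this sign changes infinitely often.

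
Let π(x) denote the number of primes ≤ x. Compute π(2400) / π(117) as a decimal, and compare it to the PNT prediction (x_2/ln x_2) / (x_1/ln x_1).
π(2400)/π(117) = 357/30 ≈ 11.9000;  PNT prediction ≈ 12.5508.

π(117) = 30 and π(2400) = 357, so π(2400)/π(117) ≈ 11.9000. The PNT-predicted ratio is (2400/ln(2400)) / (117/ln(117)) ≈ 12.5508. The two agree to within a few percent, as expected.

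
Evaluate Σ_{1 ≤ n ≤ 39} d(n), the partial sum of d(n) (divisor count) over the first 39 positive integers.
Σ_{n ≤ 39} d(n) = 150

Compute d(n) for each 1 ≤ n ≤ 39: d(1) = 1, d(2) = 2, d(3) = 2, d(4) = 3, d(5) = 2, d(6) = 4, d(7) = 2, d(8) = 4, d(9) = 3, d(10) = 4, d(11) = 2, d(12) = 6, d(13) = 2, d(14) = 4, d(15) = 4, d(16) = 5, d(17) = 2, d(18) = 6, d(19) = 2, d(20) = 6, d(21) = 4, d(22) = 4, d(23) = 2, d(24) = 8, d(25) = 3, d(26) = 4, d(27) = 4, d(28) = 6, d(29) = 2, d(30) = 8, d(31) = 2, d(32) = 6, d(33) = 4, d(34) = 4, d(35) = 4, d(36) = 9, d(37) = 2, d(38) = 4, d(39) = 4. Summing all 39 values: 150. (Dirichlet's divisor formula: Σ_{n ≤ x} d(n) = x ln(x) + (2γ − 1) x + O(√x). For x = 39, the asymptotic estimate is ≈ 148.90.)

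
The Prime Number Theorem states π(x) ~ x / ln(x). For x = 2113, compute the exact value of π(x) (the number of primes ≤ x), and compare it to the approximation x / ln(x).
π(2113) = 319;  x/ln(x) ≈ 276.00;  relative error ≈ 13.48%.

Directly count primes up to 2113: π(2113) = 319. The PNT approximation gives 2113/ln(2113) ≈ 2113/7.65586 ≈ 276.00. Relative error (π(x) − x/ln(x)) / π(x) ≈ 13.48%; the approximation is known to undercount slightly (Li(x) is a better estimate).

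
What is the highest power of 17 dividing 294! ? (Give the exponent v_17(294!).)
v_17(294!) = 18

Legendre's formula: v_p(n!) = Σ_{k ≥ 1} ⌊n / p^k⌋. For p = 17, n = 294, the terms are:
  ⌊294/17^1⌋ = ⌊294/17⌋ = 17
  ⌊294/17^2⌋ = ⌊294/289⌋ = 1
(the next term ⌊294/17^3⌋ = 0, terminating the sum). Summing: v_17(294!) = 17 + 1 = 18.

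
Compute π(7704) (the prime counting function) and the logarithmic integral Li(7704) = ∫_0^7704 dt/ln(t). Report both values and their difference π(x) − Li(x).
π(7704) = 978;  Li(7704) ≈ 993.41;  π(x) − Li(x) ≈ -15.41.

Direct count of primes ≤ 7704 gives π(7704) = 978. Numerical evaluation of the logarithmic integral gives Li(7704) ≈ 993.41. The difference π(x) − Li(x) ≈ -15.41 is typically negative for small/moderate x (Li(x) overestimates), though Littlewood's theorem shows this sign changes infinitely often.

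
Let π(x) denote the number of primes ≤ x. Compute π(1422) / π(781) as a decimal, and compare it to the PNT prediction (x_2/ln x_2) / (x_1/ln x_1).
π(1422)/π(781) = 223/137 ≈ 1.6277;  PNT prediction ≈ 1.6705.

π(781) = 137 and π(1422) = 223, so π(1422)/π(781) ≈ 1.6277. The PNT-predicted ratio is (1422/ln(1422)) / (781/ln(781)) ≈ 1.6705. The two agree to within a few percent, as expected.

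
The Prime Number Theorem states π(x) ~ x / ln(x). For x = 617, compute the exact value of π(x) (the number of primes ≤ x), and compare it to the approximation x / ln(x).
π(617) = 113;  x/ln(x) ≈ 96.03;  relative error ≈ 15.01%.

Directly count primes up to 617: π(617) = 113. The PNT approximation gives 617/ln(617) ≈ 617/6.42487 ≈ 96.03. Relative error (π(x) − x/ln(x)) / π(x) ≈ 15.01%; the approximation is known to undercount slightly (Li(x) is a better estimate).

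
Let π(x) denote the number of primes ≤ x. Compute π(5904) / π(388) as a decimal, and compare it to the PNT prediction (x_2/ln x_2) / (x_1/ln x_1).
π(5904)/π(388) = 777/76 ≈ 10.2237;  PNT prediction ≈ 10.4459.

π(388) = 76 and π(5904) = 777, so π(5904)/π(388) ≈ 10.2237. The PNT-predicted ratio is (5904/ln(5904)) / (388/ln(388)) ≈ 10.4459. The two agree to within a few percent, as expected.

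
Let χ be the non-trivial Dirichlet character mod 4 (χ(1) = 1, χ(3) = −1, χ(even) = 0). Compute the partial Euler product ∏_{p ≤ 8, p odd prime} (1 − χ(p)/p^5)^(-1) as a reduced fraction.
∏ = 12762815625/12811998848

The odd primes p ≤ 8 are [3, 5, 7]. For each, χ(p) = 1 if p ≡ 1 mod 4, χ(p) = −1 if p ≡ 3 mod 4. Taking (1 − χ(p)/p^5)^(-1) = p^5/(p^5 − χ(p)): (1 − (-1)/3^5)^(-1) · (1 − (1)/5^5)^(-1) · (1 − (-1)/7^5)^(-1) = 12762815625/12811998848.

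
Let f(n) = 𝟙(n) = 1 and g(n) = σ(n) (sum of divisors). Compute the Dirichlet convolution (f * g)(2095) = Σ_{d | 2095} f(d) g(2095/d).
(𝟙 * σ)(2095) = 2947

Divisors of 2095: [1, 5, 419, 2095]. For each d | 2095:
  d = 1: 𝟙(1) · σ(2095/1) = 1 · 2520 = 2520
  d = 5: 𝟙(5) · σ(2095/5) = 1 · 420 = 420
  d = 419: 𝟙(419) · σ(2095/419) = 1 · 6 = 6
  d = 2095: 𝟙(2095) · σ(2095/2095) = 1 · 1 = 1
Summing: (𝟙 * σ)(2095) = 2520 + 420 + 6 + 1 = 2947.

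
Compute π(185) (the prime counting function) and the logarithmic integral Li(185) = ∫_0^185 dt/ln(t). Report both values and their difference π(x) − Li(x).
π(185) = 42;  Li(185) ≈ 47.34;  π(x) − Li(x) ≈ -5.34.

Direct count of primes ≤ 185 gives π(185) = 42. Numerical evaluation of the logarithmic integral gives Li(185) ≈ 47.34. The difference π(x) − Li(x) ≈ -5.34 is typically negative for small/moderate x (Li(x) overestimates), though Littlewood's theorem shows this sign changes infinitely often.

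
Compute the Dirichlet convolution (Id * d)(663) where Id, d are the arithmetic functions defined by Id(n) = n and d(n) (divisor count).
(Id * d)(663) = 1425

Divisors of 663: [1, 3, 13, 17, 39, 51, 221, 663]. For each d | 663:
  d = 1: Id(1) · d(663/1) = 1 · 8 = 8
  d = 3: Id(3) · d(663/3) = 3 · 4 = 12
  d = 13: Id(13) · d(663/13) = 13 · 4 = 52
  d = 17: Id(17) · d(663/17) = 17 · 4 = 68
  d = 39: Id(39) · d(663/39) = 39 · 2 = 78
  d = 51: Id(51) · d(663/51) = 51 · 2 = 102
  d = 221: Id(221) · d(663/221) = 221 · 2 = 442
  d = 663: Id(663) · d(663/663) = 663 · 1 = 663
Summing: (Id * d)(663) = 8 + 12 + 52 + 68 + 78 + 102 + 442 + 663 = 1425.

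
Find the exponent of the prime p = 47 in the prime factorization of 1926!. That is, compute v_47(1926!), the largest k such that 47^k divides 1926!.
v_47(1926!) = 40

Legendre's formula: v_p(n!) = Σ_{k ≥ 1} ⌊n / p^k⌋. For p = 47, n = 1926, the terms are:
  ⌊1926/47^1⌋ = ⌊1926/47⌋ = 40
(the next term ⌊1926/47^2⌋ = 0, terminating the sum). Summing: v_47(1926!) = 40 = 40.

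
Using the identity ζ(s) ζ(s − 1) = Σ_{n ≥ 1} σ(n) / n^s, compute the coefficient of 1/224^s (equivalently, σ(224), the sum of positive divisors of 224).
σ(224) = 504

In the product (Σ m^0/m^s)(Σ k / k^s) = Σ (Σ_{d | n} d) / n^s, the coefficient of 1/n^s is σ(n) = Σ_{d | n} d. For n = 224, divisors are [1, 2, 4, 7, 8, 14, 16, 28, 32, 56, 112, 224]; summing: σ(224) = 504.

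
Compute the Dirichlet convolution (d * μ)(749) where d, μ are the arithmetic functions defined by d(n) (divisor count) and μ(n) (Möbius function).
(d * μ)(749) = 1

Divisors of 749: [1, 7, 107, 749]. For each d | 749:
  d = 1: d(1) · μ(749/1) = 1 · 1 = 1
  d = 7: d(7) · μ(749/7) = 2 · -1 = -2
  d = 107: d(107) · μ(749/107) = 2 · -1 = -2
  d = 749: d(749) · μ(749/749) = 4 · 1 = 4
Summing: (d * μ)(749) = 1 + -2 + -2 + 4 = 1.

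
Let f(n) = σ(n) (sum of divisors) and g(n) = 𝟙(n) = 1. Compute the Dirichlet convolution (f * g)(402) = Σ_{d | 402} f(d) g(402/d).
(σ * 𝟙)(402) = 1380

Divisors of 402: [1, 2, 3, 6, 67, 134, 201, 402]. For each d | 402:
  d = 1: σ(1) · 𝟙(402/1) = 1 · 1 = 1
  d = 2: σ(2) · 𝟙(402/2) = 3 · 1 = 3
  d = 3: σ(3) · 𝟙(402/3) = 4 · 1 = 4
  d = 6: σ(6) · 𝟙(402/6) = 12 · 1 = 12
  d = 67: σ(67) · 𝟙(402/67) = 68 · 1 = 68
  d = 134: σ(134) · 𝟙(402/134) = 204 · 1 = 204
  d = 201: σ(201) · 𝟙(402/201) = 272 · 1 = 272
  d = 402: σ(402) · 𝟙(402/402) = 816 · 1 = 816
Summing: (σ * 𝟙)(402) = 1 + 3 + 4 + 12 + 68 + 204 + 272 + 816 = 1380.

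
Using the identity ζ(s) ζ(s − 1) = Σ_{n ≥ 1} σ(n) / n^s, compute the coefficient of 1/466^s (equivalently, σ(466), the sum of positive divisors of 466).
σ(466) = 702

In the product (Σ m^0/m^s)(Σ k / k^s) = Σ (Σ_{d | n} d) / n^s, the coefficient of 1/n^s is σ(n) = Σ_{d | n} d. For n = 466, divisors are [1, 2, 233, 466]; summing: σ(466) = 702.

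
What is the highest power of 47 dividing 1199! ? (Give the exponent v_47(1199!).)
v_47(1199!) = 25

Legendre's formula: v_p(n!) = Σ_{k ≥ 1} ⌊n / p^k⌋. For p = 47, n = 1199, the terms are:
  ⌊1199/47^1⌋ = ⌊1199/47⌋ = 25
(the next term ⌊1199/47^2⌋ = 0, terminating the sum). Summing: v_47(1199!) = 25 = 25.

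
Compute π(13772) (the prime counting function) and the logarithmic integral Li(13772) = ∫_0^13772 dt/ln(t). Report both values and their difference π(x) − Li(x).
π(13772) = 1629;  Li(13772) ≈ 1648.36;  π(x) − Li(x) ≈ -19.36.

Direct count of primes ≤ 13772 gives π(13772) = 1629. Numerical evaluation of the logarithmic integral gives Li(13772) ≈ 1648.36. The difference π(x) − Li(x) ≈ -19.36 is typically negative for small/moderate x (Li(x) overestimates), though Littlewood's theorem shows this sign changes infinitely often.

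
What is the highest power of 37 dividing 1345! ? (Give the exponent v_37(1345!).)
v_37(1345!) = 36

Legendre's formula: v_p(n!) = Σ_{k ≥ 1} ⌊n / p^k⌋. For p = 37, n = 1345, the terms are:
  ⌊1345/37^1⌋ = ⌊1345/37⌋ = 36
(the next term ⌊1345/37^2⌋ = 0, terminating the sum). Summing: v_37(1345!) = 36 = 36.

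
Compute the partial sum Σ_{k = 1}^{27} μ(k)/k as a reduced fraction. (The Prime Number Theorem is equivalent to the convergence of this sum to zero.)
Σ μ(k)/k = 4165258/111546435

Values of μ(k) for 1 ≤ k ≤ 27: μ(1) = 1, μ(2) = -1, μ(3) = -1, μ(5) = -1, μ(6) = 1, μ(7) = -1, μ(10) = 1, μ(11) = -1, μ(13) = -1, μ(14) = 1, μ(15) = 1, μ(17) = -1, μ(19) = -1, μ(21) = 1, μ(22) = 1, μ(23) = -1, μ(26) = 1, with μ = 0 on non-squarefree integers. Summing μ(k)/k for k where μ(k) ≠ 0 gives 4165258/111546435 ≈ 0.0373. (PNT ⟺ this sum → 0 as n → ∞.)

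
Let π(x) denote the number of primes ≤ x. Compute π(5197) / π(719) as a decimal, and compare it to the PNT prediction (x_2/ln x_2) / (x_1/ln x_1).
π(5197)/π(719) = 692/128 ≈ 5.4062;  PNT prediction ≈ 5.5571.

π(719) = 128 and π(5197) = 692, so π(5197)/π(719) ≈ 5.4062. The PNT-predicted ratio is (5197/ln(5197)) / (719/ln(719)) ≈ 5.5571. The two agree to within a few percent, as expected.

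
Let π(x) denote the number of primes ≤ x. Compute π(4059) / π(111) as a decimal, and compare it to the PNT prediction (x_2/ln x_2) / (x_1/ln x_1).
π(4059)/π(111) = 560/29 ≈ 19.3103;  PNT prediction ≈ 20.7272.

π(111) = 29 and π(4059) = 560, so π(4059)/π(111) ≈ 19.3103. The PNT-predicted ratio is (4059/ln(4059)) / (111/ln(111)) ≈ 20.7272. The two agree to within a few percent, as expected.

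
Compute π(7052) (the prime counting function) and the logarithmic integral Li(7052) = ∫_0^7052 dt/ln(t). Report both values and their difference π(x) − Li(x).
π(7052) = 906;  Li(7052) ≈ 920.20;  π(x) − Li(x) ≈ -14.20.

Direct count of primes ≤ 7052 gives π(7052) = 906. Numerical evaluation of the logarithmic integral gives Li(7052) ≈ 920.20. The difference π(x) − Li(x) ≈ -14.20 is typically negative for small/moderate x (Li(x) overestimates), though Littlewood's theorem shows this sign changes infinitely often.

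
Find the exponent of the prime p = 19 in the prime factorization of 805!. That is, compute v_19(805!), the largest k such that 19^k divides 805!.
v_19(805!) = 44

Legendre's formula: v_p(n!) = Σ_{k ≥ 1} ⌊n / p^k⌋. For p = 19, n = 805, the terms are:
  ⌊805/19^1⌋ = ⌊805/19⌋ = 42
  ⌊805/19^2⌋ = ⌊805/361⌋ = 2
(the next term ⌊805/19^3⌋ = 0, terminating the sum). Summing: v_19(805!) = 42 + 2 = 44.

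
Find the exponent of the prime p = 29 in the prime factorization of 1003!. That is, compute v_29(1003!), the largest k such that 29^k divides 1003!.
v_29(1003!) = 35

Legendre's formula: v_p(n!) = Σ_{k ≥ 1} ⌊n / p^k⌋. For p = 29, n = 1003, the terms are:
  ⌊1003/29^1⌋ = ⌊1003/29⌋ = 34
  ⌊1003/29^2⌋ = ⌊1003/841⌋ = 1
(the next term ⌊1003/29^3⌋ = 0, terminating the sum). Summing: v_29(1003!) = 34 + 1 = 35.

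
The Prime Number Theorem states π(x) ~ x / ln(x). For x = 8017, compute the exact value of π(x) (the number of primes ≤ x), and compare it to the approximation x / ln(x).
π(8017) = 1010;  x/ln(x) ≈ 891.84;  relative error ≈ 11.70%.

Directly count primes up to 8017: π(8017) = 1010. The PNT approximation gives 8017/ln(8017) ≈ 8017/8.98932 ≈ 891.84. Relative error (π(x) − x/ln(x)) / π(x) ≈ 11.70%; the approximation is known to undercount slightly (Li(x) is a better estimate).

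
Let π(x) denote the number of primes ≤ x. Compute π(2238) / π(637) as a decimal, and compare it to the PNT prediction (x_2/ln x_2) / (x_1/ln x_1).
π(2238)/π(637) = 332/115 ≈ 2.8870;  PNT prediction ≈ 2.9410.

π(637) = 115 and π(2238) = 332, so π(2238)/π(637) ≈ 2.8870. The PNT-predicted ratio is (2238/ln(2238)) / (637/ln(637)) ≈ 2.9410. The two agree to within a few percent, as expected.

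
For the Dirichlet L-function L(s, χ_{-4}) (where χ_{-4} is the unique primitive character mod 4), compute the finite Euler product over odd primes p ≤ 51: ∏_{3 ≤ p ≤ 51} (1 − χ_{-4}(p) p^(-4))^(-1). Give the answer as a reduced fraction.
∏ = 424022009220093808147330044599350686845258380222853/428762185161728930691534489551822091105495385374720

The odd primes p ≤ 51 are [3, 5, 7, 11, 13, 17, 19, 23, 29, 31, 37, 41, 43, 47]. For each, χ(p) = 1 if p ≡ 1 mod 4, χ(p) = −1 if p ≡ 3 mod 4. Taking (1 − χ(p)/p^4)^(-1) = p^4/(p^4 − χ(p)): (1 − (-1)/3^4)^(-1) · (1 − (1)/5^4)^(-1) · (1 − (-1)/7^4)^(-1) · (1 − (-1)/11^4)^(-1) · (1 − (1)/13^4)^(-1) · (1 − (1)/17^4)^(-1) · (1 − (-1)/19^4)^(-1) · (1 − (-1)/23^4)^(-1) · (1 − (1)/29^4)^(-1) · (1 − (-1)/31^4)^(-1) · (1 − (1)/37^4)^(-1) · (1 − (1)/41^4)^(-1) · (1 − (-1)/43^4)^(-1) · (1 − (-1)/47^4)^(-1) = 424022009220093808147330044599350686845258380222853/428762185161728930691534489551822091105495385374720.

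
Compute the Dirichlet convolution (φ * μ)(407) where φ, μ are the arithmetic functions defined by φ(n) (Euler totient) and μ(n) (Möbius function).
(φ * μ)(407) = 315

Divisors of 407: [1, 11, 37, 407]. For each d | 407:
  d = 1: φ(1) · μ(407/1) = 1 · 1 = 1
  d = 11: φ(11) · μ(407/11) = 10 · -1 = -10
  d = 37: φ(37) · μ(407/37) = 36 · -1 = -36
  d = 407: φ(407) · μ(407/407) = 360 · 1 = 360
Summing: (φ * μ)(407) = 1 + -10 + -36 + 360 = 315.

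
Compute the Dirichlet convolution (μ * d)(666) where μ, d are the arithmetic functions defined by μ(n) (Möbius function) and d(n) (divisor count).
(μ * d)(666) = 1

Divisors of 666: [1, 2, 3, 6, 9, 18, 37, 74, 111, 222, 333, 666]. For each d | 666:
  d = 1: μ(1) · d(666/1) = 1 · 12 = 12
  d = 2: μ(2) · d(666/2) = -1 · 6 = -6
  d = 3: μ(3) · d(666/3) = -1 · 8 = -8
  d = 6: μ(6) · d(666/6) = 1 · 4 = 4
  d = 9: μ(9) · d(666/9) = 0 · 4 = 0
  d = 18: μ(18) · d(666/18) = 0 · 2 = 0
  d = 37: μ(37) · d(666/37) = -1 · 6 = -6
  d = 74: μ(74) · d(666/74) = 1 · 3 = 3
  d = 111: μ(111) · d(666/111) = 1 · 4 = 4
  d = 222: μ(222) · d(666/222) = -1 · 2 = -2
  d = 333: μ(333) · d(666/333) = 0 · 2 = 0
  d = 666: μ(666) · d(666/666) = 0 · 1 = 0
Summing: (μ * d)(666) = 12 + -6 + -8 + 4 + 0 + 0 + -6 + 3 + 4 + -2 + 0 + 0 = 1.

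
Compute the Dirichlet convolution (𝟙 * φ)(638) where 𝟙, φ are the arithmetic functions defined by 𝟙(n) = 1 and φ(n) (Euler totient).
(𝟙 * φ)(638) = 638

Divisors of 638: [1, 2, 11, 22, 29, 58, 319, 638]. For each d | 638:
  d = 1: 𝟙(1) · φ(638/1) = 1 · 280 = 280
  d = 2: 𝟙(2) · φ(638/2) = 1 · 280 = 280
  d = 11: 𝟙(11) · φ(638/11) = 1 · 28 = 28
  d = 22: 𝟙(22) · φ(638/22) = 1 · 28 = 28
  d = 29: 𝟙(29) · φ(638/29) = 1 · 10 = 10
  d = 58: 𝟙(58) · φ(638/58) = 1 · 10 = 10
  d = 319: 𝟙(319) · φ(638/319) = 1 · 1 = 1
  d = 638: 𝟙(638) · φ(638/638) = 1 · 1 = 1
Summing: (𝟙 * φ)(638) = 280 + 280 + 28 + 28 + 10 + 10 + 1 + 1 = 638.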